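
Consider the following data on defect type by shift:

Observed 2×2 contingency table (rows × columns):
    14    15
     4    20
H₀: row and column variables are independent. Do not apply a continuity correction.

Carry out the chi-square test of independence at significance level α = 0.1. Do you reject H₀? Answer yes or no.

Row totals [29, 24], col totals [18, 35], n=53
χ² = (14−9.85)²/9.85 + (15−19.15)²/19.15 + (4−8.15)²/8.15 + (20−15.85)²/15.85 = 5.8502
df = 1
p-value (upper-tail) = 0.01558
At α=0.1: p < α → reject H₀

reject H₀: yes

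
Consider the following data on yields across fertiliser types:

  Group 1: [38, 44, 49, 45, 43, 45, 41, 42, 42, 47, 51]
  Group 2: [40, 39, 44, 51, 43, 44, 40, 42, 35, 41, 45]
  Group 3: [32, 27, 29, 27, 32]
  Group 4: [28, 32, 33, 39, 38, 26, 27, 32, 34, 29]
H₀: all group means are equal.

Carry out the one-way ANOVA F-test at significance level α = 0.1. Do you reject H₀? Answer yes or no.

Group means [44.27, 42.18, 29.40, 31.80], grand mean 38.270
SSB = Σnᵢ(x̄ᵢ−x̄)² = 1376.679; SSW = ΣΣ(x−x̄ᵢ)² = 504.618
MSB = 1376.679/3 = 458.8930; MSW = 504.618/33 = 15.2915
F = MSB/MSW = 30.0098
df = (3, 33)
p-value (upper-tail) = 0.00000
At α=0.1: p < α → reject H₀

reject H₀: yes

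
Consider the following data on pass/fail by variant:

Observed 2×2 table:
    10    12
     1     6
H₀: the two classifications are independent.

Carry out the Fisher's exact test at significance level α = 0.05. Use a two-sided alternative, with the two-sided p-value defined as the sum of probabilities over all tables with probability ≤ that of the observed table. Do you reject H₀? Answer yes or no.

Margins: r₁=22, r₂=7, c₁=11, c₂=18, n=29
p_obs = C(22,10)·C(7,1)/C(29,11); sum pmf over tables with pmf ≤ p_obs
p-value (two-sided) = 0.20205
At α=0.05: p ≥ α → fail to reject H₀

reject H₀: no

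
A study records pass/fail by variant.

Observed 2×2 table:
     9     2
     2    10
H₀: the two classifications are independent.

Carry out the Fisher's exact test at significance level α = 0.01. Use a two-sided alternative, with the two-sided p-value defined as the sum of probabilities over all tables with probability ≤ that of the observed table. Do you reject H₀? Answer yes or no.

Margins: r₁=11, r₂=12, c₁=11, c₂=12, n=23
p_obs = C(11,9)·C(12,2)/C(23,11); sum pmf over tables with pmf ≤ p_obs
p-value (two-sided) = 0.00333
At α=0.01: p < α → reject H₀

reject H₀: yes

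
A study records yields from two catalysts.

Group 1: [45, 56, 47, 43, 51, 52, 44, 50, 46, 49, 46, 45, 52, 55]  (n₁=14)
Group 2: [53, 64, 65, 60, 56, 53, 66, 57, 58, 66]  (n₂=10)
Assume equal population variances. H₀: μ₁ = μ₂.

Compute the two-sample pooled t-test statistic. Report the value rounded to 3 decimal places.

x̄₁=48.643, s₁=4.125, n₁=14
x̄₂=59.800, s₂=5.160, n₂=10
s_p² = [13·4.125² + 9·5.160²]/22 = 20.9461
SE = √(s_p²·(1/14+1/10)) = 1.8949
t = (48.643−59.800)/1.8949 = -5.8879
df = 22

test statistic = -5.888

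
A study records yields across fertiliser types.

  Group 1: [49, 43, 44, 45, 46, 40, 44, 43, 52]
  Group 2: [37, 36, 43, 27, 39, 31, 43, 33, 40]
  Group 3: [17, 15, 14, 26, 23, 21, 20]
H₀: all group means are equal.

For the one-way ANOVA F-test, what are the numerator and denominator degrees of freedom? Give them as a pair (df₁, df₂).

degrees of freedom = [2, 22]

k = 3 groups, N = 25 total
df = (k−1, N−k) = (3−1, 25−3) = (2, 22)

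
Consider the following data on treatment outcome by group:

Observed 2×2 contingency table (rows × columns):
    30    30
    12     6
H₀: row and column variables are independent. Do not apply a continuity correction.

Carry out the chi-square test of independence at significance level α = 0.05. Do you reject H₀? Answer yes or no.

Row totals [60, 18], col totals [42, 36], n=78
χ² = (30−32.31)²/32.31 + (30−27.69)²/27.69 + (12−9.69)²/9.69 + (6−8.31)²/8.31 = 1.5476
df = 1
p-value (upper-tail) = 0.21349
At α=0.05: p ≥ α → fail to reject H₀

reject H₀: no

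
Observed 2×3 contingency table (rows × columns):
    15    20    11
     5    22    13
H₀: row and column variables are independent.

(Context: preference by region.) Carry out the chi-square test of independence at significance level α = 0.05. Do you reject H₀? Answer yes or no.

reject H₀: no

Row totals [46, 40], col totals [20, 42, 24], n=86
χ² = (15−10.70)²/10.70 + (20−22.47)²/22.47 + (11−12.84)²/12.84 + (5−9.30)²/9.30 + (22−19.53)²/19.53 + (13−11.16)²/11.16 = 4.8670
df = 2
p-value (upper-tail) = 0.08773
At α=0.05: p ≥ α → fail to reject H₀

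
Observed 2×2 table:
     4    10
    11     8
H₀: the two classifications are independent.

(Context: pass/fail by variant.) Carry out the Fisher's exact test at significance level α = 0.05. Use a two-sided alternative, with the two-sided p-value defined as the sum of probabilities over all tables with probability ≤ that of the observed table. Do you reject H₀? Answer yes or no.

reject H₀: no

Margins: r₁=14, r₂=19, c₁=15, c₂=18, n=33
p_obs = C(14,4)·C(19,11)/C(33,15); sum pmf over tables with pmf ≤ p_obs
p-value (two-sided) = 0.15821
At α=0.05: p ≥ α → fail to reject H₀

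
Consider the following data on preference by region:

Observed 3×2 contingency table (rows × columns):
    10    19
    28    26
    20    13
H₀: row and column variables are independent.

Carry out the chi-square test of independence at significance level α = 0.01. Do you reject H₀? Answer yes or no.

Row totals [29, 54, 33], col totals [58, 58], n=116
χ² = (10−14.50)²/14.50 + (19−14.50)²/14.50 + (28−27.00)²/27.00 + (26−27.00)²/27.00 + (20−16.50)²/16.50 + (13−16.50)²/16.50 = 4.3520
df = 2
p-value (upper-tail) = 0.11349
At α=0.01: p ≥ α → fail to reject H₀

reject H₀: no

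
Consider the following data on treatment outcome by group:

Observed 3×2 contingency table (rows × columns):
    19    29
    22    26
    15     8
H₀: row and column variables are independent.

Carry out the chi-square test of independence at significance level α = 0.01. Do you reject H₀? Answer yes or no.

reject H₀: no

Row totals [48, 48, 23], col totals [56, 63], n=119
χ² = (19−22.59)²/22.59 + (29−25.41)²/25.41 + (22−22.59)²/22.59 + (26−25.41)²/25.41 + (15−10.82)²/10.82 + (8−12.18)²/12.18 = 4.1497
df = 2
p-value (upper-tail) = 0.12558
At α=0.01: p ≥ α → fail to reject H₀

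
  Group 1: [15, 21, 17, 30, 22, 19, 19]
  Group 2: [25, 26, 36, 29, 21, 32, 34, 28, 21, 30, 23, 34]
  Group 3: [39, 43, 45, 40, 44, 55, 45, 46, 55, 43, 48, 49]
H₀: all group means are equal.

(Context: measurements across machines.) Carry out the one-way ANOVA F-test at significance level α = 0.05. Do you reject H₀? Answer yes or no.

reject H₀: yes

Group means [20.43, 28.25, 46.00], grand mean 33.355
SSB = Σnᵢ(x̄ᵢ−x̄)² = 3401.132; SSW = ΣΣ(x−x̄ᵢ)² = 715.964
MSB = 3401.132/2 = 1700.5662; MSW = 715.964/28 = 25.5702
F = MSB/MSW = 66.5059
df = (2, 28)
p-value (upper-tail) = 0.00000
At α=0.05: p < α → reject H₀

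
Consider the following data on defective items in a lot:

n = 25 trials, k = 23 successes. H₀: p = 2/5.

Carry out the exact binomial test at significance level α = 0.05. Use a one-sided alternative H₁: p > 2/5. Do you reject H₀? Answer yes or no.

Exact binomial: n=25, k=23, p₀=2/5=0.4000
P(X≥23) from Σ C(n,i)·p₀^i·(1−p₀)^(n−i)
p-value (one-sided, H₁ greater) = 0.00000
At α=0.05: p < α → reject H₀

reject H₀: yes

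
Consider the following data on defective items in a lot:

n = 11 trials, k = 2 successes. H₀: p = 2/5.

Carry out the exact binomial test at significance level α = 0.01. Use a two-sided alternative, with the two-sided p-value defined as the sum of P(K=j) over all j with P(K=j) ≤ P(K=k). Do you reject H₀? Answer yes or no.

Exact binomial: n=11, k=2, p₀=2/5=0.4000
P(X=j) = C(n,j)·p₀^j·(1−p₀)^(n−j); p = Σ P(X=j) over j with P(X=j) ≤ P(X=2)
p-value (two-sided) = 0.21827
At α=0.01: p ≥ α → fail to reject H₀

reject H₀: no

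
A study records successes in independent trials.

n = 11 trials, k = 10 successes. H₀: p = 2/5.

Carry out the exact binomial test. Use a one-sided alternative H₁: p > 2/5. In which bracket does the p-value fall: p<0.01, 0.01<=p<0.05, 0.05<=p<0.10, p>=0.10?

p-value bracket: p<0.01

Exact binomial: n=11, k=10, p₀=2/5=0.4000
P(X≥10) from Σ C(n,i)·p₀^i·(1−p₀)^(n−i)
p-value (one-sided, H₁ greater) = 0.00073
→ bracket: p<0.01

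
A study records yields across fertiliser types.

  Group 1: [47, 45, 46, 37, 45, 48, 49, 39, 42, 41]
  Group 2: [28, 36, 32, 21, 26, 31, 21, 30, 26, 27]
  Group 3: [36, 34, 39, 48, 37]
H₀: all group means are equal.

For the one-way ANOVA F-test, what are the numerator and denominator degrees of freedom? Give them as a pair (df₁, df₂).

k = 3 groups, N = 25 total
df = (k−1, N−k) = (3−1, 25−3) = (2, 22)

degrees of freedom = [2, 22]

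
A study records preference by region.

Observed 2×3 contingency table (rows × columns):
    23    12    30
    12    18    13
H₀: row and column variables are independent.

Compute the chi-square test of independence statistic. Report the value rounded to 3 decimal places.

Row totals [65, 43], col totals [35, 30, 43], n=108
χ² = (23−21.06)²/21.06 + (12−18.06)²/18.06 + (30−25.88)²/25.88 + (12−13.94)²/13.94 + (18−11.94)²/11.94 + (13−17.12)²/17.12 = 7.1952
df = 2

test statistic = 7.195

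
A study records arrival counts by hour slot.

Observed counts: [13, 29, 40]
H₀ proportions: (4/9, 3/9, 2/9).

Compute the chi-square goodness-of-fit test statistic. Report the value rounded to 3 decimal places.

n = 82; E_i = n·p_i = [36.44, 27.33, 18.22]
χ² = (13−36.44)²/36.44 + (29−27.33)²/27.33 + (40−18.22)²/18.22 = 41.2104
df = 2

test statistic = 41.210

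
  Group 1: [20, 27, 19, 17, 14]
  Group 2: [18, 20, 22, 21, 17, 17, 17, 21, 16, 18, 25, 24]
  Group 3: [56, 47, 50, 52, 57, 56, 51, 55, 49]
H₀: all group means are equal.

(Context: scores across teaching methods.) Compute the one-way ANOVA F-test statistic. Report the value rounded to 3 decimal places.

Group means [19.40, 19.67, 52.56], grand mean 31.000
SSB = Σnᵢ(x̄ᵢ−x̄)² = 6395.911; SSW = ΣΣ(x−x̄ᵢ)² = 292.089
MSB = 6395.911/2 = 3197.9556; MSW = 292.089/23 = 12.6995
F = MSB/MSW = 251.8171
df = (2, 23)

test statistic = 251.817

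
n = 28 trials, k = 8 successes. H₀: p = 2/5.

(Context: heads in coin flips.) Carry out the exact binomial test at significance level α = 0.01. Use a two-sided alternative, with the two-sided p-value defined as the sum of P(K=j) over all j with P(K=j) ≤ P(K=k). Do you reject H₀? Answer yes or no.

reject H₀: no

Exact binomial: n=28, k=8, p₀=2/5=0.4000
P(X=j) = C(n,j)·p₀^j·(1−p₀)^(n−j); p = Σ P(X=j) over j with P(X=j) ≤ P(X=8)
p-value (two-sided) = 0.25094
At α=0.01: p ≥ α → fail to reject H₀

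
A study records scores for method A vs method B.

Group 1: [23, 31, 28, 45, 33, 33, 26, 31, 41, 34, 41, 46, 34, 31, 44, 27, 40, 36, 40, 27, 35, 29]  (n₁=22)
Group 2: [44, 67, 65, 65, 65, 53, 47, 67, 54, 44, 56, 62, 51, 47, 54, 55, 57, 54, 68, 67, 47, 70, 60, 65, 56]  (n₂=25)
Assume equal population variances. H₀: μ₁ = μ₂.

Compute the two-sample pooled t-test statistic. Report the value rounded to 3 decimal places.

x̄₁=34.318, s₁=6.586, n₁=22
x̄₂=57.600, s₂=8.150, n₂=25
s_p² = [21·6.586² + 24·8.150²]/45 = 55.6616
SE = √(s_p²·(1/22+1/25)) = 2.1809
t = (34.318−57.600)/2.1809 = -10.6751
df = 45

test statistic = -10.675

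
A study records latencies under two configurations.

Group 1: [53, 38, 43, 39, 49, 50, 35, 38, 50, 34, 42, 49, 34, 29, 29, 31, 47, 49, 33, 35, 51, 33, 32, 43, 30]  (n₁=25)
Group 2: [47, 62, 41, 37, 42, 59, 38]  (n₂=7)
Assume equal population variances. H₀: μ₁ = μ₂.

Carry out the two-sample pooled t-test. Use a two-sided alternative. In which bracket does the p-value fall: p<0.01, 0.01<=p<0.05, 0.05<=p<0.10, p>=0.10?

p-value bracket: 0.05<=p<0.10

x̄₁=39.840, s₁=7.957, n₁=25
x̄₂=46.571, s₂=10.081, n₂=7
s_p² = [24·7.957² + 6·10.081²]/30 = 70.9691
SE = √(s_p²·(1/25+1/7)) = 3.6024
t = (39.840−46.571)/3.6024 = -1.8686
df = 30
p-value (two-sided) = 0.07147
→ bracket: 0.05<=p<0.10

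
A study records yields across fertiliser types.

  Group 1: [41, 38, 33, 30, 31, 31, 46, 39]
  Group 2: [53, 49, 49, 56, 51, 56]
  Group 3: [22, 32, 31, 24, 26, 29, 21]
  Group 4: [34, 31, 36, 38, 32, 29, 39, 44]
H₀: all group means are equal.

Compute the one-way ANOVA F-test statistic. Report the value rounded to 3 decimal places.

test statistic = 32.698

Group means [36.12, 52.33, 26.43, 35.38], grand mean 36.931
SSB = Σnᵢ(x̄ᵢ−x̄)² = 2220.064; SSW = ΣΣ(x−x̄ᵢ)² = 565.798
MSB = 2220.064/3 = 740.0215; MSW = 565.798/25 = 22.6319
F = MSB/MSW = 32.6982
df = (3, 25)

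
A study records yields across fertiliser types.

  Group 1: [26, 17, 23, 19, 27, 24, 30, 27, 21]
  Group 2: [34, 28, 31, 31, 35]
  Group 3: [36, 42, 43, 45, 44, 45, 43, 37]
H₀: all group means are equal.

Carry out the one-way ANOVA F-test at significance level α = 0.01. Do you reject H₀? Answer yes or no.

Group means [23.78, 31.80, 41.88], grand mean 32.182
SSB = Σnᵢ(x̄ᵢ−x̄)² = 1388.042; SSW = ΣΣ(x−x̄ᵢ)² = 257.231
MSB = 1388.042/2 = 694.0211; MSW = 257.231/19 = 13.5385
F = MSB/MSW = 51.2630
df = (2, 19)
p-value (upper-tail) = 0.00000
At α=0.01: p < α → reject H₀

reject H₀: yes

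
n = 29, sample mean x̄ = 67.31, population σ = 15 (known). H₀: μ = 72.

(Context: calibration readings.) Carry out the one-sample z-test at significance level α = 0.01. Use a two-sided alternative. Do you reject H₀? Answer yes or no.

reject H₀: no

SE = σ/√n = 15/√29 = 2.7854
z = (x̄−μ₀)/SE = (67.31−72)/2.7854 = -1.6838
p-value (two-sided) = 0.09223
At α=0.01: p ≥ α → fail to reject H₀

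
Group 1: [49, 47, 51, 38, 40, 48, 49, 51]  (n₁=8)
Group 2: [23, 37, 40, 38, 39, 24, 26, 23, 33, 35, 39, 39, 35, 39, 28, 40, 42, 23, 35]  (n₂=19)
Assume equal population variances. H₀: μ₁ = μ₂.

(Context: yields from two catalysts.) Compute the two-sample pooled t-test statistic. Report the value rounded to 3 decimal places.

x̄₁=46.625, s₁=4.926, n₁=8
x̄₂=33.579, s₂=6.769, n₂=19
s_p² = [7·4.926² + 18·6.769²]/25 = 39.7803
SE = √(s_p²·(1/8+1/19)) = 2.6582
t = (46.625−33.579)/2.6582 = 4.9078
df = 25

test statistic = 4.908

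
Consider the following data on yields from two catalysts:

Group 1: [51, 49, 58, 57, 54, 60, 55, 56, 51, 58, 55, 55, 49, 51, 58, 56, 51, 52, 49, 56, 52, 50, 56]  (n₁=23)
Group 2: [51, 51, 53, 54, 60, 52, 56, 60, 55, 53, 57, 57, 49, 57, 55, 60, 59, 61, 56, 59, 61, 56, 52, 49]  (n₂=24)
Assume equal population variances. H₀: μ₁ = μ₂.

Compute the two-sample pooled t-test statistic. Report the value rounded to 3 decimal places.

test statistic = -1.618

x̄₁=53.870, s₁=3.348, n₁=23
x̄₂=55.542, s₂=3.718, n₂=24
s_p² = [22·3.348² + 23·3.718²]/45 = 12.5459
SE = √(s_p²·(1/23+1/24)) = 1.0335
t = (53.870−55.542)/1.0335 = -1.6178
df = 45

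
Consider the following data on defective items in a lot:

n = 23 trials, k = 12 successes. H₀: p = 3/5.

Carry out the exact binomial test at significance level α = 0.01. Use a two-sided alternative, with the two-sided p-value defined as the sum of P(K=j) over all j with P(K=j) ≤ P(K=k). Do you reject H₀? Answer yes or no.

reject H₀: no

Exact binomial: n=23, k=12, p₀=3/5=0.6000
P(X=j) = C(n,j)·p₀^j·(1−p₀)^(n−j); p = Σ P(X=j) over j with P(X=j) ≤ P(X=12)
p-value (two-sided) = 0.52436
At α=0.01: p ≥ α → fail to reject H₀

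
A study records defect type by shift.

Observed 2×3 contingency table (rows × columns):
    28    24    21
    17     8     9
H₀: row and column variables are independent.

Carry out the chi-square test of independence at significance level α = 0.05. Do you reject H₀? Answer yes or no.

reject H₀: no

Row totals [73, 34], col totals [45, 32, 30], n=107
χ² = (28−30.70)²/30.70 + (24−21.83)²/21.83 + (21−20.47)²/20.47 + (17−14.30)²/14.30 + (8−10.17)²/10.17 + (9−9.53)²/9.53 = 1.4691
df = 2
p-value (upper-tail) = 0.47972
At α=0.05: p ≥ α → fail to reject H₀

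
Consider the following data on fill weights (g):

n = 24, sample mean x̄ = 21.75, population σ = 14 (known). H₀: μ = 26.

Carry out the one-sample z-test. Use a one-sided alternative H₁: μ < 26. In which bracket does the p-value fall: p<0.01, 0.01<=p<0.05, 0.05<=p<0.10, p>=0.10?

p-value bracket: 0.05<=p<0.10

SE = σ/√n = 14/√24 = 2.8577
z = (x̄−μ₀)/SE = (21.75−26)/2.8577 = -1.4872
p-value (one-sided, H₁ less) = 0.06848
→ bracket: 0.05<=p<0.10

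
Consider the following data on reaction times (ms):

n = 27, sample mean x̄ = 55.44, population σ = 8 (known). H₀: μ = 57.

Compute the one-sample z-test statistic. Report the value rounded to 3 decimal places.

SE = σ/√n = 8/√27 = 1.5396
z = (x̄−μ₀)/SE = (55.44−57)/1.5396 = -1.0132

test statistic = -1.013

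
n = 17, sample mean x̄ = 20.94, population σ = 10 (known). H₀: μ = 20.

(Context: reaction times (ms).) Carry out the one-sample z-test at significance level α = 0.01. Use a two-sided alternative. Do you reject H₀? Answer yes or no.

SE = σ/√n = 10/√17 = 2.4254
z = (x̄−μ₀)/SE = (20.94−20)/2.4254 = 0.3876
p-value (two-sided) = 0.69833
At α=0.01: p ≥ α → fail to reject H₀

reject H₀: no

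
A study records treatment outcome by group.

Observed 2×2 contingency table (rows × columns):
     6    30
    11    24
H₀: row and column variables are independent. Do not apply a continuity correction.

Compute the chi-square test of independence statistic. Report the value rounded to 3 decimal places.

test statistic = 2.124

Row totals [36, 35], col totals [17, 54], n=71
χ² = (6−8.62)²/8.62 + (30−27.38)²/27.38 + (11−8.38)²/8.38 + (24−26.62)²/26.62 = 2.1236
df = 1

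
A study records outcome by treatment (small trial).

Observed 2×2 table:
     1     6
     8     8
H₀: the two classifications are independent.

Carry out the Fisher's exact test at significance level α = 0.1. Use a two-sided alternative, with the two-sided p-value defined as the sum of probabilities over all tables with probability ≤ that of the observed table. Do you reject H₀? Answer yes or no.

Margins: r₁=7, r₂=16, c₁=9, c₂=14, n=23
p_obs = C(7,1)·C(16,8)/C(23,9); sum pmf over tables with pmf ≤ p_obs
p-value (two-sided) = 0.17596
At α=0.1: p ≥ α → fail to reject H₀

reject H₀: no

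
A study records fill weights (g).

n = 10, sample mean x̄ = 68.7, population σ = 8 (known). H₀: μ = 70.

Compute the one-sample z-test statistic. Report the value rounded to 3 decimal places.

SE = σ/√n = 8/√10 = 2.5298
z = (x̄−μ₀)/SE = (68.7−70)/2.5298 = -0.5139

test statistic = -0.514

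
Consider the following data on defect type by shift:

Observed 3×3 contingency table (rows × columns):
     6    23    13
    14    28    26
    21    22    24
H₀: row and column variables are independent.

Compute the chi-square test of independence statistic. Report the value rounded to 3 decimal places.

test statistic = 6.957

Row totals [42, 68, 67], col totals [41, 73, 63], n=177
χ² = (6−9.73)²/9.73 + (23−17.32)²/17.32 + (13−14.95)²/14.95 + (14−15.75)²/15.75 + (28−28.05)²/28.05 + (26−24.20)²/24.20 + (21−15.52)²/15.52 + (22−27.63)²/27.63 + (24−23.85)²/23.85 = 6.9570
df = 4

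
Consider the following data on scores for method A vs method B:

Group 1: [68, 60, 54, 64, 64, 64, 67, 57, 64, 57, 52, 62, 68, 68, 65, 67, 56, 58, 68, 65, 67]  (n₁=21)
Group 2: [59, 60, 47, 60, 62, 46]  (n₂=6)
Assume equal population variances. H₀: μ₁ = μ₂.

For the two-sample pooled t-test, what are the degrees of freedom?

degrees of freedom = 25

df = n₁ + n₂ − 2 = 21 + 6 − 2 = 25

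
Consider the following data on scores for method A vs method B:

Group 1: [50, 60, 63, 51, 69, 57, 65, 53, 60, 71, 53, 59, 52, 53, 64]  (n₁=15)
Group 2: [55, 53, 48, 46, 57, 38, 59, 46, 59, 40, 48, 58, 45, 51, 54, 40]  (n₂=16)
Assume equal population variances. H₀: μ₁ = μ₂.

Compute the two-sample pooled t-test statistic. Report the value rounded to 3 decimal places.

x̄₁=58.667, s₁=6.694, n₁=15
x̄₂=49.812, s₂=6.997, n₂=16
s_p² = [14·6.694² + 15·6.997²]/29 = 46.9576
SE = √(s_p²·(1/15+1/16)) = 2.4628
t = (58.667−49.812)/2.4628 = 3.5952
df = 29

test statistic = 3.595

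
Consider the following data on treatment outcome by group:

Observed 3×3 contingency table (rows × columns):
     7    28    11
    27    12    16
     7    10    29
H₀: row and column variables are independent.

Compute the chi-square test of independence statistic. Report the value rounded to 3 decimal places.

test statistic = 39.472

Row totals [46, 55, 46], col totals [41, 50, 56], n=147
χ² = (7−12.83)²/12.83 + (28−15.65)²/15.65 + (11−17.52)²/17.52 + (27−15.34)²/15.34 + (12−18.71)²/18.71 + (16−20.95)²/20.95 + (7−12.83)²/12.83 + (10−15.65)²/15.65 + (29−17.52)²/17.52 = 39.4723
df = 4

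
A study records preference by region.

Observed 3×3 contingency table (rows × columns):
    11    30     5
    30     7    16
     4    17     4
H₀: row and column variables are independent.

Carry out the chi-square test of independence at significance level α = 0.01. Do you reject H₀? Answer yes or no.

reject H₀: yes

Row totals [46, 53, 25], col totals [45, 54, 25], n=124
χ² = (11−16.69)²/16.69 + (30−20.03)²/20.03 + (5−9.27)²/9.27 + (30−19.23)²/19.23 + (7−23.08)²/23.08 + (16−10.69)²/10.69 + (4−9.07)²/9.07 + (17−10.89)²/10.89 + (4−5.04)²/5.04 = 35.2278
df = 4
p-value (upper-tail) = 0.00000
At α=0.01: p < α → reject H₀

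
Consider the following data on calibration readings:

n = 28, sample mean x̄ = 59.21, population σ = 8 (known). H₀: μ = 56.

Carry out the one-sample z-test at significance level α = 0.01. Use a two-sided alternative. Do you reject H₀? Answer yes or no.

SE = σ/√n = 8/√28 = 1.5119
z = (x̄−μ₀)/SE = (59.21−56)/1.5119 = 2.1232
p-value (two-sided) = 0.03374
At α=0.01: p ≥ α → fail to reject H₀

reject H₀: no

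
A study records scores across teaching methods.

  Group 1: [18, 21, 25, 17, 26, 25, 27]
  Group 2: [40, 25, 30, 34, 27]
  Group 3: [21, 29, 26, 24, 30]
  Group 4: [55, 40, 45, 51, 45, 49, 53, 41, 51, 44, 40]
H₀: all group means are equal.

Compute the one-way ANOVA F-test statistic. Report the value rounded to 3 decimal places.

test statistic = 41.775

Group means [22.71, 31.20, 26.00, 46.73], grand mean 34.250
SSB = Σnᵢ(x̄ᵢ−x̄)² = 3030.840; SSW = ΣΣ(x−x̄ᵢ)² = 580.410
MSB = 3030.840/3 = 1010.2799; MSW = 580.410/24 = 24.1838
F = MSB/MSW = 41.7751
df = (3, 24)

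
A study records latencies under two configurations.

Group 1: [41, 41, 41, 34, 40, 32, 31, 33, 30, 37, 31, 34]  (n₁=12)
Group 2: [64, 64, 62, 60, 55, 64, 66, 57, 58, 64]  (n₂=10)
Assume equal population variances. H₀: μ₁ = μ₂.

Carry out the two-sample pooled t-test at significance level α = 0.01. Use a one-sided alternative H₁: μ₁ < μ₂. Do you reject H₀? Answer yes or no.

reject H₀: yes

x̄₁=35.417, s₁=4.337, n₁=12
x̄₂=61.400, s₂=3.688, n₂=10
s_p² = [11·4.337² + 9·3.688²]/20 = 16.4658
SE = √(s_p²·(1/12+1/10)) = 1.7375
t = (35.417−61.400)/1.7375 = -14.9549
df = 20
p-value (one-sided, H₁ less) = 0.00000
At α=0.01: p < α → reject H₀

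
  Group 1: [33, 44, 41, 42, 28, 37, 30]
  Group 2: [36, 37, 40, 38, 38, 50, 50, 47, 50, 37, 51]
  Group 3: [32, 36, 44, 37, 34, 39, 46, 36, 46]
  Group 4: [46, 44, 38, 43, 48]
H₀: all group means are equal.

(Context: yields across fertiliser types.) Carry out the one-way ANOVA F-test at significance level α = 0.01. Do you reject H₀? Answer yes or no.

Group means [36.43, 43.09, 38.89, 43.80], grand mean 40.562
SSB = Σnᵢ(x̄ᵢ−x̄)² = 267.563; SSW = ΣΣ(x−x̄ᵢ)² = 916.312
MSB = 267.563/3 = 89.1876; MSW = 916.312/28 = 32.7254
F = MSB/MSW = 2.7253
df = (3, 28)
p-value (upper-tail) = 0.06301
At α=0.01: p ≥ α → fail to reject H₀

reject H₀: no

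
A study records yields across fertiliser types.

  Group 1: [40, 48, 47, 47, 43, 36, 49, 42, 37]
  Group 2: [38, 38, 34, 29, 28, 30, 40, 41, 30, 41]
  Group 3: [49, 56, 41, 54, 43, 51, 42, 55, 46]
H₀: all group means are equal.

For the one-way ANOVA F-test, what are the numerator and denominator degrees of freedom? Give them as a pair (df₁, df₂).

k = 3 groups, N = 28 total
df = (k−1, N−k) = (3−1, 28−3) = (2, 25)

degrees of freedom = [2, 25]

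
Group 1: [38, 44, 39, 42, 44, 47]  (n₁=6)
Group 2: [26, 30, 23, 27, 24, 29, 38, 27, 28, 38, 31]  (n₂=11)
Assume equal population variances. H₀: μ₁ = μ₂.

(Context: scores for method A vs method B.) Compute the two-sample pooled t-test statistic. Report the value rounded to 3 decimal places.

test statistic = 5.766

x̄₁=42.333, s₁=3.386, n₁=6
x̄₂=29.182, s₂=4.956, n₂=11
s_p² = [5·3.386² + 10·4.956²]/15 = 20.1980
SE = √(s_p²·(1/6+1/11)) = 2.2809
t = (42.333−29.182)/2.2809 = 5.7659
df = 15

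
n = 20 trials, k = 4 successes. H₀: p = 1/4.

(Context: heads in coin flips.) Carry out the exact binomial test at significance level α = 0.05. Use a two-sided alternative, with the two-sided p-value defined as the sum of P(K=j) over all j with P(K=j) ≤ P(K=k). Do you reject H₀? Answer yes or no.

Exact binomial: n=20, k=4, p₀=1/4=0.2500
P(X=j) = C(n,j)·p₀^j·(1−p₀)^(n−j); p = Σ P(X=j) over j with P(X=j) ≤ P(X=4)
p-value (two-sided) = 0.79767
At α=0.05: p ≥ α → fail to reject H₀

reject H₀: no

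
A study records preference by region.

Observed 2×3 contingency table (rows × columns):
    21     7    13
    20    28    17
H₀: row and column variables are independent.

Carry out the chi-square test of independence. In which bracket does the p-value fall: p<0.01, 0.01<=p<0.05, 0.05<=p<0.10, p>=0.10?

p-value bracket: 0.01<=p<0.05

Row totals [41, 65], col totals [41, 35, 30], n=106
χ² = (21−15.86)²/15.86 + (7−13.54)²/13.54 + (13−11.60)²/11.60 + (20−25.14)²/25.14 + (28−21.46)²/21.46 + (17−18.40)²/18.40 = 8.1411
df = 2
p-value (upper-tail) = 0.01707
→ bracket: 0.01<=p<0.05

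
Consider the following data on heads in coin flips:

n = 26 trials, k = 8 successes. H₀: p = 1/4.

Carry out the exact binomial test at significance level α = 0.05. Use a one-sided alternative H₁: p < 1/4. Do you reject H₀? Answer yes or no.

Exact binomial: n=26, k=8, p₀=1/4=0.2500
P(X≤8) from Σ C(n,i)·p₀^i·(1−p₀)^(n−i)
p-value (one-sided, H₁ less) = 0.81955
At α=0.05: p ≥ α → fail to reject H₀

reject H₀: no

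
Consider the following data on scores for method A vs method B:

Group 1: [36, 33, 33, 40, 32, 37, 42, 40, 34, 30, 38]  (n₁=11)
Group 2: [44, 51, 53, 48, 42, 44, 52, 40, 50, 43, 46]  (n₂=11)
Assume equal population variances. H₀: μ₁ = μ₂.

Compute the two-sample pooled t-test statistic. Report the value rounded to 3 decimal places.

test statistic = -6.089

x̄₁=35.909, s₁=3.833, n₁=11
x̄₂=46.636, s₂=4.411, n₂=11
s_p² = [10·3.833² + 10·4.411²]/20 = 17.0727
SE = √(s_p²·(1/11+1/11)) = 1.7619
t = (35.909−46.636)/1.7619 = -6.0886
df = 20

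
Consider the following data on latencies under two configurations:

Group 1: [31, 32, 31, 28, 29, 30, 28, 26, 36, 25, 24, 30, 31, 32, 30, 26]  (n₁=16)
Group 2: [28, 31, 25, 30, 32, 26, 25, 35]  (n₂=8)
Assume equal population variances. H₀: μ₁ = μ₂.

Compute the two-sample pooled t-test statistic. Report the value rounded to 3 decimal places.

x̄₁=29.312, s₁=3.071, n₁=16
x̄₂=29.000, s₂=3.625, n₂=8
s_p² = [15·3.071² + 7·3.625²]/22 = 10.6108
SE = √(s_p²·(1/16+1/8)) = 1.4105
t = (29.312−29.000)/1.4105 = 0.2216
df = 22

test statistic = 0.222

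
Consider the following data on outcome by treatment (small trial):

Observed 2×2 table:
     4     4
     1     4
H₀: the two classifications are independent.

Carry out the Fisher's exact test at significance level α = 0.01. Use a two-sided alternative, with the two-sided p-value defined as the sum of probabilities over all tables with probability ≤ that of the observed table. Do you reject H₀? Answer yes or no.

reject H₀: no

Margins: r₁=8, r₂=5, c₁=5, c₂=8, n=13
p_obs = C(8,4)·C(5,1)/C(13,5); sum pmf over tables with pmf ≤ p_obs
p-value (two-sided) = 0.56488
At α=0.01: p ≥ α → fail to reject H₀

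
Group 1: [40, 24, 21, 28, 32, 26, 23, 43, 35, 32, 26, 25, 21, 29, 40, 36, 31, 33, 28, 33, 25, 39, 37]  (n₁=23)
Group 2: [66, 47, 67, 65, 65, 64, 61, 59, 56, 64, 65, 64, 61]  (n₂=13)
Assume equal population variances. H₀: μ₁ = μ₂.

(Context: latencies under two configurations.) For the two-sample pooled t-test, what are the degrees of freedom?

degrees of freedom = 34

df = n₁ + n₂ − 2 = 23 + 13 − 2 = 34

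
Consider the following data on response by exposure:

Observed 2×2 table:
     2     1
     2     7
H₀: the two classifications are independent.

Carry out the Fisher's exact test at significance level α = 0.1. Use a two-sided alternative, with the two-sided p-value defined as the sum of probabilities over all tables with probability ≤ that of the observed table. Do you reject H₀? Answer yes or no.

Margins: r₁=3, r₂=9, c₁=4, c₂=8, n=12
p_obs = C(3,2)·C(9,2)/C(12,4); sum pmf over tables with pmf ≤ p_obs
p-value (two-sided) = 0.23636
At α=0.1: p ≥ α → fail to reject H₀

reject H₀: no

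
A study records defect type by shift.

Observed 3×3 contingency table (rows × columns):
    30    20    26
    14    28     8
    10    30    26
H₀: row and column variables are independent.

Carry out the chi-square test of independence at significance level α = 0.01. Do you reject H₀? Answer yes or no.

reject H₀: yes

Row totals [76, 50, 66], col totals [54, 78, 60], n=192
χ² = (30−21.38)²/21.38 + (20−30.88)²/30.88 + (26−23.75)²/23.75 + (14−14.06)²/14.06 + (28−20.31)²/20.31 + (8−15.62)²/15.62 + (10−18.56)²/18.56 + (30−26.81)²/26.81 + (26−20.62)²/20.62 = 19.8840
df = 4
p-value (upper-tail) = 0.00053
At α=0.01: p < α → reject H₀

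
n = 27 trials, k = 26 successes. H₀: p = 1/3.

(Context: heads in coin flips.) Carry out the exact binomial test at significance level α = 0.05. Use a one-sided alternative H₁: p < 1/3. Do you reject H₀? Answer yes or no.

Exact binomial: n=27, k=26, p₀=1/3=0.3333
P(X≤26) from Σ C(n,i)·p₀^i·(1−p₀)^(n−i)
p-value (one-sided, H₁ less) = 1.00000
At α=0.05: p ≥ α → fail to reject H₀

reject H₀: no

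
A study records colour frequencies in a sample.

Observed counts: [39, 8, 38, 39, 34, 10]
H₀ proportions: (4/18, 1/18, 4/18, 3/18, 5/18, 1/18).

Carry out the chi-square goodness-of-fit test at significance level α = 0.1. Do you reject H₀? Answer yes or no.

reject H₀: no

n = 168; E_i = n·p_i = [37.33, 9.33, 37.33, 28.00, 46.67, 9.33]
χ² = (39−37.33)²/37.33 + (8−9.33)²/9.33 + (38−37.33)²/37.33 + (39−28.00)²/28.00 + (34−46.67)²/46.67 + (10−9.33)²/9.33 = 8.0839
df = 5
p-value (upper-tail) = 0.15167
At α=0.1: p ≥ α → fail to reject H₀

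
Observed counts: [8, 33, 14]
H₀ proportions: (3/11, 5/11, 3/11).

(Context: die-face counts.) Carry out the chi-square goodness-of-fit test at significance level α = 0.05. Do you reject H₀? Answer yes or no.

reject H₀: no

n = 55; E_i = n·p_i = [15.00, 25.00, 15.00]
χ² = (8−15.00)²/15.00 + (33−25.00)²/25.00 + (14−15.00)²/15.00 = 5.8933
df = 2
p-value (upper-tail) = 0.05251
At α=0.05: p ≥ α → fail to reject H₀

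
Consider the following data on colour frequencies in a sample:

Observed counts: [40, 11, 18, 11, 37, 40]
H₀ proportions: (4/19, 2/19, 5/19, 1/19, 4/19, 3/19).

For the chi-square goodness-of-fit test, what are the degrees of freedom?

df = k − 1 = 6 − 1 = 5

degrees of freedom = 5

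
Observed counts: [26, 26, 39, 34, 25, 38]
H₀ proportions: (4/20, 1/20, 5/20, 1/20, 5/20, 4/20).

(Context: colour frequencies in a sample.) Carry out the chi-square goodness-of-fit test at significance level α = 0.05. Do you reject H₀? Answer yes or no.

reject H₀: yes

n = 188; E_i = n·p_i = [37.60, 9.40, 47.00, 9.40, 47.00, 37.60]
χ² = (26−37.60)²/37.60 + (26−9.40)²/9.40 + (39−47.00)²/47.00 + (34−9.40)²/9.40 + (25−47.00)²/47.00 + (38−37.60)²/37.60 = 108.9362
df = 5
p-value (upper-tail) = 0.00000
At α=0.05: p < α → reject H₀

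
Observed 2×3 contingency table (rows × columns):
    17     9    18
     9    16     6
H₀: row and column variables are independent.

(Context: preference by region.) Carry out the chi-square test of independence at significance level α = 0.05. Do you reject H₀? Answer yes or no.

reject H₀: yes

Row totals [44, 31], col totals [26, 25, 24], n=75
χ² = (17−15.25)²/15.25 + (9−14.67)²/14.67 + (18−14.08)²/14.08 + (9−10.75)²/10.75 + (16−10.33)²/10.33 + (6−9.92)²/9.92 = 8.4212
df = 2
p-value (upper-tail) = 0.01484
At α=0.05: p < α → reject H₀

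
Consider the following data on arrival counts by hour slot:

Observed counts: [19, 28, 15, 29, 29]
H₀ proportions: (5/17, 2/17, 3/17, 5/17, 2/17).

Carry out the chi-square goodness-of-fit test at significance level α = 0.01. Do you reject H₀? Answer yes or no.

n = 120; E_i = n·p_i = [35.29, 14.12, 21.18, 35.29, 14.12]
χ² = (19−35.29)²/35.29 + (28−14.12)²/14.12 + (15−21.18)²/21.18 + (29−35.29)²/35.29 + (29−14.12)²/14.12 = 39.7858
df = 4
p-value (upper-tail) = 0.00000
At α=0.01: p < α → reject H₀

reject H₀: yes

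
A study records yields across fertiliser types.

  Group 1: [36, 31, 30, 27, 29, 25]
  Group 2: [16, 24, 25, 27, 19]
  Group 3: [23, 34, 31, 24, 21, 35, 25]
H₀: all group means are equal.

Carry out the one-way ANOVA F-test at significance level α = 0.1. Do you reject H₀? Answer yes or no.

Group means [29.67, 22.20, 27.57], grand mean 26.778
SSB = Σnᵢ(x̄ᵢ−x̄)² = 159.263; SSW = ΣΣ(x−x̄ᵢ)² = 345.848
MSB = 159.263/2 = 79.6317; MSW = 345.848/15 = 23.0565
F = MSB/MSW = 3.4538
df = (2, 15)
p-value (upper-tail) = 0.05838
At α=0.1: p < α → reject H₀

reject H₀: yes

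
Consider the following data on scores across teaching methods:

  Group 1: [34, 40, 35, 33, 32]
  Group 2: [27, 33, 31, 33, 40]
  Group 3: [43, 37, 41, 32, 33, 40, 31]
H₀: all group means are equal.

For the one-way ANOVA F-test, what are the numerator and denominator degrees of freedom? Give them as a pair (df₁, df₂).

k = 3 groups, N = 17 total
df = (k−1, N−k) = (3−1, 17−3) = (2, 14)

degrees of freedom = [2, 14]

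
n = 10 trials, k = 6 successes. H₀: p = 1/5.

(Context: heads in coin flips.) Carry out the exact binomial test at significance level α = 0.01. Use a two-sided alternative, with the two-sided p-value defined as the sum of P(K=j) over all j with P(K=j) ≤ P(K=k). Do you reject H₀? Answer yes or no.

Exact binomial: n=10, k=6, p₀=1/5=0.2000
P(X=j) = C(n,j)·p₀^j·(1−p₀)^(n−j); p = Σ P(X=j) over j with P(X=j) ≤ P(X=6)
p-value (two-sided) = 0.00637
At α=0.01: p < α → reject H₀

reject H₀: yes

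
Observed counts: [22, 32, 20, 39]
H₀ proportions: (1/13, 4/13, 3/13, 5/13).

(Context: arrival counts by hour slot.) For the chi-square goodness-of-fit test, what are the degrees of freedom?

degrees of freedom = 3

df = k − 1 = 4 − 1 = 3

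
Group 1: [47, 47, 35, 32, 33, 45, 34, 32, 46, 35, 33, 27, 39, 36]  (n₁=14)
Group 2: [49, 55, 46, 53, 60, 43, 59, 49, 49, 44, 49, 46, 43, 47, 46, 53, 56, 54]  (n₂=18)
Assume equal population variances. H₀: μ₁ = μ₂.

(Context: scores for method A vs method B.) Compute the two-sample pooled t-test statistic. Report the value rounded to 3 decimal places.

x̄₁=37.214, s₁=6.495, n₁=14
x̄₂=50.056, s₂=5.263, n₂=18
s_p² = [13·6.495² + 17·5.263²]/30 = 33.9767
SE = √(s_p²·(1/14+1/18)) = 2.0771
t = (37.214−50.056)/2.0771 = -6.1822
df = 30

test statistic = -6.182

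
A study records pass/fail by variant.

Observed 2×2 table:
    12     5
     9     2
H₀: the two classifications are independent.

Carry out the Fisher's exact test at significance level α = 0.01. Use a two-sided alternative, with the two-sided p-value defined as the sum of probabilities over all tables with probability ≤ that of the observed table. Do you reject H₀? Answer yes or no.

reject H₀: no

Margins: r₁=17, r₂=11, c₁=21, c₂=7, n=28
p_obs = C(17,12)·C(11,9)/C(28,21); sum pmf over tables with pmf ≤ p_obs
p-value (two-sided) = 0.66834
At α=0.01: p ≥ α → fail to reject H₀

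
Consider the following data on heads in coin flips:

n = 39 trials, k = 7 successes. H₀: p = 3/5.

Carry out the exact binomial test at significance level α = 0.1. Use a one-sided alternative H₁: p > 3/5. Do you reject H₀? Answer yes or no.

Exact binomial: n=39, k=7, p₀=3/5=0.6000
P(X≥7) from Σ C(n,i)·p₀^i·(1−p₀)^(n−i)
p-value (one-sided, H₁ greater) = 1.00000
At α=0.1: p ≥ α → fail to reject H₀

reject H₀: no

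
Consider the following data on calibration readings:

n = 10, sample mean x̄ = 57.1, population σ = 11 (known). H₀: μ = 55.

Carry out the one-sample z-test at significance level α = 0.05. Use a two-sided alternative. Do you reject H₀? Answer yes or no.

reject H₀: no

SE = σ/√n = 11/√10 = 3.4785
z = (x̄−μ₀)/SE = (57.1−55)/3.4785 = 0.6037
p-value (two-sided) = 0.54604
At α=0.05: p ≥ α → fail to reject H₀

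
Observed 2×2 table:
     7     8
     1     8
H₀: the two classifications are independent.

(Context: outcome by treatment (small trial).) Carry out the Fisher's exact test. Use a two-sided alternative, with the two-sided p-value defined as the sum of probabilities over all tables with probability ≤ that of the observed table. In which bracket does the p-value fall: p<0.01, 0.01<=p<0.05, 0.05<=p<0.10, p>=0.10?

p-value bracket: p>=0.10

Margins: r₁=15, r₂=9, c₁=8, c₂=16, n=24
p_obs = C(15,7)·C(9,1)/C(24,8); sum pmf over tables with pmf ≤ p_obs
p-value (two-sided) = 0.17818
→ bracket: p>=0.10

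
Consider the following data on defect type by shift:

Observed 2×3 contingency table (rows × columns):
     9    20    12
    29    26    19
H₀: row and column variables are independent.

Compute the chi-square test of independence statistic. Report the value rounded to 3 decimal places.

Row totals [41, 74], col totals [38, 46, 31], n=115
χ² = (9−13.55)²/13.55 + (20−16.40)²/16.40 + (12−11.05)²/11.05 + (29−24.45)²/24.45 + (26−29.60)²/29.60 + (19−19.95)²/19.95 = 3.7269
df = 2

test statistic = 3.727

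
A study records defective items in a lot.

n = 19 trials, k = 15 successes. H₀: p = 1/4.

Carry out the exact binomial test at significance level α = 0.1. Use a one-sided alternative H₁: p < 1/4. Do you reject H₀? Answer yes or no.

Exact binomial: n=19, k=15, p₀=1/4=0.2500
P(X≤15) from Σ C(n,i)·p₀^i·(1−p₀)^(n−i)
p-value (one-sided, H₁ less) = 1.00000
At α=0.1: p ≥ α → fail to reject H₀

reject H₀: no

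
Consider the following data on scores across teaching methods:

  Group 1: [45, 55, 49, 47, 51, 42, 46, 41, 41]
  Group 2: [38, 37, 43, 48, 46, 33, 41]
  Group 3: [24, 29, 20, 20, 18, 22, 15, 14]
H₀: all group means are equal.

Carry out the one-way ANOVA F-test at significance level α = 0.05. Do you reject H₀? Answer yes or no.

Group means [46.33, 40.86, 20.25], grand mean 36.042
SSB = Σnᵢ(x̄ᵢ−x̄)² = 3110.601; SSW = ΣΣ(x−x̄ᵢ)² = 514.357
MSB = 3110.601/2 = 1555.3006; MSW = 514.357/21 = 24.4932
F = MSB/MSW = 63.4993
df = (2, 21)
p-value (upper-tail) = 0.00000
At α=0.05: p < α → reject H₀

reject H₀: yes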